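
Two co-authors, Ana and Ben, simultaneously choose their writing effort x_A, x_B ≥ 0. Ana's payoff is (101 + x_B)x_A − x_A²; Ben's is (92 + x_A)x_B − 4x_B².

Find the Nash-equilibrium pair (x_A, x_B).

Expanding Ana's payoff: 101x_A + x_Bx_A − x_A².
∂π/∂x_A = 101 + x_B − 2x_A = 0, so x_A = 50.5 + 0.5x_B.
Likewise for Ben: x_B = 11.5 + 0.125x_A.
Solving the two reaction functions simultaneously: (1 − (0.5)(0.125))x_A = 50.5 + 0.5·11.5, so 0.9375x_A = 56.25 and x_A = 60.
Then x_B = 11.5 + 0.125·60 = 19.

60, 19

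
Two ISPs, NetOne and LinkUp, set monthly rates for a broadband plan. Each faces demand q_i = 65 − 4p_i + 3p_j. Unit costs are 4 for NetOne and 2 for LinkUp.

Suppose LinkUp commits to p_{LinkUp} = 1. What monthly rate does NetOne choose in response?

NetOne's profit: π = (p_{NetOne} − 4)(65 − 4p_{NetOne} + 3p_{LinkUp}).
∂π/∂p_{NetOne} = 81 − 8p_{NetOne} + 3p_{LinkUp} = 0 ⇒ p_{NetOne} = 10.125 + 0.375p_{LinkUp}.
At p_{LinkUp} = 1: p_{NetOne} = 10.125 + 0.375·1 = 10.5.

10.5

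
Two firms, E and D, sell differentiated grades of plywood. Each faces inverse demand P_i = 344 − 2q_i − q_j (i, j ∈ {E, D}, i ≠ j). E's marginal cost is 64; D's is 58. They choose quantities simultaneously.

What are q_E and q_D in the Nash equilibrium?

55.6, 57.6

Firm E's profit: π = q_E(344 − 2q_E − q_D) − 64q_E.
∂π/∂q_E = 280 − 4q_E − q_D = 0 ⇒ q_E = 70 − 0.25q_D.
Similarly q_D = 71.5 − 0.25q_E.
Substituting the second reaction function into the first: q_E = 70 − 0.25(71.5 − 0.25q_E), which gives 0.9375q_E = 52.125 ⇒ q_E = 55.6.
Then q_D = 71.5 − 0.25·55.6 = 57.6.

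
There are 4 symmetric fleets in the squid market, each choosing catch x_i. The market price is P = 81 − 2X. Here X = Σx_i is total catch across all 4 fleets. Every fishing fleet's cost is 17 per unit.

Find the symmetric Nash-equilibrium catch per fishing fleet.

A representative fishing fleet's profit is π_i = x_i(81 − 2X) − 17x_i, with X = x_i + Σ_{j≠i} x_j.
First-order condition: 64 − 4x_i − 2Σ_{j≠i} x_j = 0.
Imposing symmetry (x_j = x for all j) turns Σ_{j≠i} x_j into 3x, so 64 = 10x and x = 6.4.

6.4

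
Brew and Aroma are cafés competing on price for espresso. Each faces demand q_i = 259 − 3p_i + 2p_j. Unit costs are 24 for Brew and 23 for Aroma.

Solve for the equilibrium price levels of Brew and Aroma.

Brew's profit: π = (p_{Brew} − 24)(259 − 3p_{Brew} + 2p_{Aroma}).
∂π/∂p_{Brew} = 331 − 6p_{Brew} + 2p_{Aroma} = 0 ⇒ p_{Brew} = 331/6 + (1/3)p_{Aroma}.
Similarly p_{Aroma} = 164/3 + (1/3)p_{Brew}.
Substituting the second reaction function into the first: p_{Brew} = 331/6 + (1/3)(164/3 + (1/3)p_{Brew}), which gives (8/9)p_{Brew} = 1321/18 ⇒ p_{Brew} = 82.5625.
Then p_{Aroma} = 164/3 + (1/3)·82.5625 = 82.1875.

82.5625, 82.1875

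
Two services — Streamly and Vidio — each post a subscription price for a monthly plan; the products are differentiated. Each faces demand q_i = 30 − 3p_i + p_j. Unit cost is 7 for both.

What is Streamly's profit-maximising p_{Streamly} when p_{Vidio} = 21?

Streamly's profit: π = (p_{Streamly} − 7)(30 − 3p_{Streamly} + p_{Vidio}).
∂π/∂p_{Streamly} = 51 − 6p_{Streamly} + p_{Vidio} = 0 ⇒ p_{Streamly} = 8.5 + (1/6)p_{Vidio}.
At p_{Vidio} = 21: p_{Streamly} = 8.5 + (1/6)·21 = 12.

12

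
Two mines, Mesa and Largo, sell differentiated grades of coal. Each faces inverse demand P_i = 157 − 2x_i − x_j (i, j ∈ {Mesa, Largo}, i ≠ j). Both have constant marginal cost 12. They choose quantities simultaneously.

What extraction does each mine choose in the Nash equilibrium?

Mine Mesa's profit: π = x_{Mesa}(157 − 2x_{Mesa} − x_{Largo}) − 12x_{Mesa}.
∂π/∂x_{Mesa} = 145 − 4x_{Mesa} − x_{Largo} = 0 ⇒ x_{Mesa} = 36.25 − 0.25x_{Largo}.
The game is symmetric, so in equilibrium x_{Largo} = x_{Mesa}: the reaction function gives 1.25x_{Mesa} = 36.25, hence x_{Mesa} = 29.

29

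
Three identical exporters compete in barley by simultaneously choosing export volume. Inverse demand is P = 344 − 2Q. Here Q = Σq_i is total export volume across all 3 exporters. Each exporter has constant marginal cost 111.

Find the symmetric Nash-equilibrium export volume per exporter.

29.125

A representative exporter's profit is π_i = q_i(344 − 2Q) − 111q_i, with Q = q_i + Σ_{j≠i} q_j.
First-order condition: 233 − 4q_i − 2Σ_{j≠i} q_j = 0.
With identical exporters, set every q_j = q: then 233 − 4q − 4q = 0, i.e. q = 233/8 = 29.125.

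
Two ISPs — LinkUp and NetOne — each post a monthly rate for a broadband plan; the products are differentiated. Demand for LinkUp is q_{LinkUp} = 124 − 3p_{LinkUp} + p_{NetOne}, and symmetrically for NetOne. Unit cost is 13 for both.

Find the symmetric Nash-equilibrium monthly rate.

32.6

LinkUp's profit: π = (p_{LinkUp} − 13)(124 − 3p_{LinkUp} + p_{NetOne}).
∂π/∂p_{LinkUp} = 163 − 6p_{LinkUp} + p_{NetOne} = 0 ⇒ p_{LinkUp} = 163/6 + (1/6)p_{NetOne}.
By symmetry p_{NetOne} = p_{LinkUp}; substituting into the reaction function, (5/6)p_{LinkUp} = 163/6 and p_{LinkUp} = 32.6.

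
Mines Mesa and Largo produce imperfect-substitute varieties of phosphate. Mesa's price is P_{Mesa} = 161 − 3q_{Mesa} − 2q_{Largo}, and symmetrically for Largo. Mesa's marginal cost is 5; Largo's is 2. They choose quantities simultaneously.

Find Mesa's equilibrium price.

Mine Mesa's profit: π = q_{Mesa}(161 − 3q_{Mesa} − 2q_{Largo}) − 5q_{Mesa}.
∂π/∂q_{Mesa} = 156 − 6q_{Mesa} − 2q_{Largo} = 0 ⇒ q_{Mesa} = 26 − (1/3)q_{Largo}.
Similarly q_{Largo} = 26.5 − (1/3)q_{Mesa}.
Solving the two reaction functions simultaneously: (1 − (−1/3)(−1/3))q_{Mesa} = 26 − (1/3)·26.5, so (8/9)q_{Mesa} = 103/6 and q_{Mesa} = 19.3125.
Then q_{Largo} = 26.5 − (1/3)·19.3125 = 20.0625.
P_{Mesa} = 161 − 3·19.3125 − 2·20.0625 = 62.9375.

62.9375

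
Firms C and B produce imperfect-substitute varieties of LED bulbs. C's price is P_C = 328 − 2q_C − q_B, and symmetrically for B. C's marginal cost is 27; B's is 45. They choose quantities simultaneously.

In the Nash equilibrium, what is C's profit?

7539.92

Firm C's profit: π = q_C(328 − 2q_C − q_B) − 27q_C.
∂π/∂q_C = 301 − 4q_C − q_B = 0 ⇒ q_C = 75.25 − 0.25q_B.
Similarly q_B = 70.75 − 0.25q_C.
Solving the two reaction functions simultaneously: (1 − (−0.25)(−0.25))q_C = 75.25 − 0.25·70.75, so 0.9375q_C = 57.5625 and q_C = 61.4.
Then q_B = 70.75 − 0.25·61.4 = 55.4.
P_C = 328 − 2·61.4 − 55.4 = 149.8.
Profit = (149.8 − 27)·61.4 = 7539.92.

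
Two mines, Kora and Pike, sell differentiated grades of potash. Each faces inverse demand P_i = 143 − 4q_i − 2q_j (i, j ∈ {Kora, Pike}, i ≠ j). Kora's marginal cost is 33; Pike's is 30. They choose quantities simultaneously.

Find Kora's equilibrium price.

Mine Kora's profit: π = q_{Kora}(143 − 4q_{Kora} − 2q_{Pike}) − 33q_{Kora}.
∂π/∂q_{Kora} = 110 − 8q_{Kora} − 2q_{Pike} = 0 ⇒ q_{Kora} = 13.75 − 0.25q_{Pike}.
Similarly q_{Pike} = 14.125 − 0.25q_{Kora}.
Substituting the second reaction function into the first: q_{Kora} = 13.75 − 0.25(14.125 − 0.25q_{Kora}), which gives 0.9375q_{Kora} = 327/32 ⇒ q_{Kora} = 10.9.
Then q_{Pike} = 14.125 − 0.25·10.9 = 11.4.
P_{Kora} = 143 − 4·10.9 − 2·11.4 = 76.6.

76.6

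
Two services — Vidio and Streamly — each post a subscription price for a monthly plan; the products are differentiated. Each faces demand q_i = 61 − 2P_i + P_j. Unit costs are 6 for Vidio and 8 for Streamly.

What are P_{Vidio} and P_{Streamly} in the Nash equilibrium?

Vidio's profit: π = (P_{Vidio} − 6)(61 − 2P_{Vidio} + P_{Streamly}).
∂π/∂P_{Vidio} = 73 − 4P_{Vidio} + P_{Streamly} = 0 ⇒ P_{Vidio} = 18.25 + 0.25P_{Streamly}.
Similarly P_{Streamly} = 19.25 + 0.25P_{Vidio}.
Plugging P_{Streamly} into Vidio's best response: P_{Vidio} = 18.25 + 0.25(19.25 + 0.25P_{Vidio}) ⇒ 0.9375P_{Vidio} = 23.0625, so P_{Vidio} = 24.6.
Then P_{Streamly} = 19.25 + 0.25·24.6 = 25.4.

24.6, 25.4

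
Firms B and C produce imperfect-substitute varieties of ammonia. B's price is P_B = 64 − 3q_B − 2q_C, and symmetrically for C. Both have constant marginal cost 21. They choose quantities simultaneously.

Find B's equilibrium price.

Firm B's profit: π = q_B(64 − 3q_B − 2q_C) − 21q_B.
∂π/∂q_B = 43 − 6q_B − 2q_C = 0 ⇒ q_B = 43/6 − (1/3)q_C.
Setting q_B = q_C in the reaction function: q_B = 43/6 − (1/3)q_B, so q_B = (43/6) / (4/3) = 5.375.
P_B = 64 − 3·5.375 − 2·5.375 = 37.125.

37.125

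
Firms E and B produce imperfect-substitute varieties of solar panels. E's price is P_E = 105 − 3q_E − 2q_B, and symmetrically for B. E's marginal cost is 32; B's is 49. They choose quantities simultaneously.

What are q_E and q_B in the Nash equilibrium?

Firm E's profit: π = q_E(105 − 3q_E − 2q_B) − 32q_E.
∂π/∂q_E = 73 − 6q_E − 2q_B = 0 ⇒ q_E = 73/6 − (1/3)q_B.
Similarly q_B = 28/3 − (1/3)q_E.
Plugging q_B into E's best response: q_E = 73/6 − (1/3)(28/3 − (1/3)q_E) ⇒ (8/9)q_E = 163/18, so q_E = 10.1875.
Then q_B = 28/3 − (1/3)·10.1875 = 5.9375.

10.1875, 5.9375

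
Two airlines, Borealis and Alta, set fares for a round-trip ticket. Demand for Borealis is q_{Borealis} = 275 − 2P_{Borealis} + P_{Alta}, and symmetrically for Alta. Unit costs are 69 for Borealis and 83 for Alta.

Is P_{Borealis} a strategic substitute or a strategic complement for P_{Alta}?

Borealis's profit: π = (P_{Borealis} − 69)(275 − 2P_{Borealis} + P_{Alta}).
∂π/∂P_{Borealis} = 413 − 4P_{Borealis} + P_{Alta} = 0 ⇒ P_{Borealis} = 103.25 + 0.25P_{Alta}.
The best-response slope dP_{Borealis}/dP_{Alta} = 0.25 > 0: the reaction function is upward-sloping, so the choices are strategic complements.

strategic complements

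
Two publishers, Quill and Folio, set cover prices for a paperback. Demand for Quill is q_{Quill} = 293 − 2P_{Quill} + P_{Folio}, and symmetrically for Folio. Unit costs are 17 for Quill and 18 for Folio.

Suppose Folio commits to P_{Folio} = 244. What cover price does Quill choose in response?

Quill's profit: π = (P_{Quill} − 17)(293 − 2P_{Quill} + P_{Folio}).
∂π/∂P_{Quill} = 327 − 4P_{Quill} + P_{Folio} = 0 ⇒ P_{Quill} = 81.75 + 0.25P_{Folio}.
At P_{Folio} = 244: P_{Quill} = 81.75 + 0.25·244 = 142.75.

142.75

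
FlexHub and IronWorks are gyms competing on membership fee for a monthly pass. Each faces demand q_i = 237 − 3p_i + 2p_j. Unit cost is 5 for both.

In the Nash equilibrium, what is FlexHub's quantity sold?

174

FlexHub's profit: π = (p_{FlexHub} − 5)(237 − 3p_{FlexHub} + 2p_{IronWorks}).
∂π/∂p_{FlexHub} = 252 − 6p_{FlexHub} + 2p_{IronWorks} = 0 ⇒ p_{FlexHub} = 42 + (1/3)p_{IronWorks}.
The game is symmetric, so in equilibrium p_{IronWorks} = p_{FlexHub}: the reaction function gives (2/3)p_{FlexHub} = 42, hence p_{FlexHub} = 63.
q_{FlexHub} = 237 − 3·63 + 2·63 = 174.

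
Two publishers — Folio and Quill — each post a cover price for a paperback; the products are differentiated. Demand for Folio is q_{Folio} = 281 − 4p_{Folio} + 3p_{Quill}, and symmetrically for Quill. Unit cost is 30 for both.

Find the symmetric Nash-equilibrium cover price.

80.2

Folio's profit: π = (p_{Folio} − 30)(281 − 4p_{Folio} + 3p_{Quill}).
∂π/∂p_{Folio} = 401 − 8p_{Folio} + 3p_{Quill} = 0 ⇒ p_{Folio} = 50.125 + 0.375p_{Quill}.
By symmetry p_{Quill} = p_{Folio}; substituting into the reaction function, 0.625p_{Folio} = 50.125 and p_{Folio} = 80.2.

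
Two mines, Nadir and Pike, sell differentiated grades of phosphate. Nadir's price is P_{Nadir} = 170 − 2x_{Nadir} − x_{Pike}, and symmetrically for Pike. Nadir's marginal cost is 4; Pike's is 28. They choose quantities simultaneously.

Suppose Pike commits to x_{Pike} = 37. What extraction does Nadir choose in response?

32.25

Mine Nadir's profit: π = x_{Nadir}(170 − 2x_{Nadir} − x_{Pike}) − 4x_{Nadir}.
∂π/∂x_{Nadir} = 166 − 4x_{Nadir} − x_{Pike} = 0 ⇒ x_{Nadir} = 41.5 − 0.25x_{Pike}.
At x_{Pike} = 37: x_{Nadir} = 41.5 − 0.25·37 = 32.25.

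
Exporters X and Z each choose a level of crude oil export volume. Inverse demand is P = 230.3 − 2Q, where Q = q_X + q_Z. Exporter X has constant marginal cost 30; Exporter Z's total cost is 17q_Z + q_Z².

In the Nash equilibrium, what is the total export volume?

61.39

Exporter X's profit: π = q_X(230.3 − 2(q_X + q_Z)) − 30q_X.
∂π/∂q_X = 200.3 − 4q_X − 2q_Z = 0, so q_X = 50.075 − 0.5q_Z.
For Z: ∂π/∂q_Z = 213.3 − 6q_Z − 2q_X = 0 ⇒ q_Z = 35.55 − (1/3)q_X.
Substituting the second reaction function into the first: q_X = 50.075 − 0.5(35.55 − (1/3)q_X), which gives (5/6)q_X = 32.3 ⇒ q_X = 38.76.
Then q_Z = 35.55 − (1/3)·38.76 = 22.63.
Total export volume: 38.76 + 22.63 = 61.39.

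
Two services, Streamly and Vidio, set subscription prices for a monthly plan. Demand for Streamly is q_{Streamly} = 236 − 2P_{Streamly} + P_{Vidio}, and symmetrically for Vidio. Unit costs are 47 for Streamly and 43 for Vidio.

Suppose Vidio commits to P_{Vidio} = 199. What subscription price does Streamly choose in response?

Streamly's profit: π = (P_{Streamly} − 47)(236 − 2P_{Streamly} + P_{Vidio}).
∂π/∂P_{Streamly} = 330 − 4P_{Streamly} + P_{Vidio} = 0 ⇒ P_{Streamly} = 82.5 + 0.25P_{Vidio}.
At P_{Vidio} = 199: P_{Streamly} = 82.5 + 0.25·199 = 132.25.

132.25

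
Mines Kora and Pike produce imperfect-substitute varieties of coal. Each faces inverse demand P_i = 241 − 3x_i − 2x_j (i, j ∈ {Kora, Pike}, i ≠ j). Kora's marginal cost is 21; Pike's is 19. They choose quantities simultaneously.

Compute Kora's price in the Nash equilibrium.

Mine Kora's profit: π = x_{Kora}(241 − 3x_{Kora} − 2x_{Pike}) − 21x_{Kora}.
∂π/∂x_{Kora} = 220 − 6x_{Kora} − 2x_{Pike} = 0 ⇒ x_{Kora} = 110/3 − (1/3)x_{Pike}.
Similarly x_{Pike} = 37 − (1/3)x_{Kora}.
Plugging x_{Pike} into Kora's best response: x_{Kora} = 110/3 − (1/3)(37 − (1/3)x_{Kora}) ⇒ (8/9)x_{Kora} = 73/3, so x_{Kora} = 27.375.
Then x_{Pike} = 37 − (1/3)·27.375 = 27.875.
P_{Kora} = 241 − 3·27.375 − 2·27.875 = 103.125.

103.125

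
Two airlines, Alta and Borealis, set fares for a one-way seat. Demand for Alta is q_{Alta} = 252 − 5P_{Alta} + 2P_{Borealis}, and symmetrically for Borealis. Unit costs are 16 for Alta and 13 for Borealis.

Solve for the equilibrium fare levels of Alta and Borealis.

41.1875, 39.9375

Alta's profit: π = (P_{Alta} − 16)(252 − 5P_{Alta} + 2P_{Borealis}).
∂π/∂P_{Alta} = 332 − 10P_{Alta} + 2P_{Borealis} = 0 ⇒ P_{Alta} = 33.2 + 0.2P_{Borealis}.
Similarly P_{Borealis} = 31.7 + 0.2P_{Alta}.
Plugging P_{Borealis} into Alta's best response: P_{Alta} = 33.2 + 0.2(31.7 + 0.2P_{Alta}) ⇒ 0.96P_{Alta} = 39.54, so P_{Alta} = 41.1875.
Then P_{Borealis} = 31.7 + 0.2·41.1875 = 39.9375.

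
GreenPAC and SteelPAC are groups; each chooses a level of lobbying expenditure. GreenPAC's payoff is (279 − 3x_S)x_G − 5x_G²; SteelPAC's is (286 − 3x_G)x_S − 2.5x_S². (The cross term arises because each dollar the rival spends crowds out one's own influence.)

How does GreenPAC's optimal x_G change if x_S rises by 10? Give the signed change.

Expanding GreenPAC's payoff: 279x_G − 3x_Sx_G − 5x_G².
∂π/∂x_G = 279 − 3x_S − 10x_G = 0, so x_G = 27.9 − 0.3x_S.
The reaction-function slope is −0.3, so a 10-unit rise in x_S moves x_G by −0.3 × 10 = −3. GreenPAC's best response falls — the actions are strategic substitutes.

-3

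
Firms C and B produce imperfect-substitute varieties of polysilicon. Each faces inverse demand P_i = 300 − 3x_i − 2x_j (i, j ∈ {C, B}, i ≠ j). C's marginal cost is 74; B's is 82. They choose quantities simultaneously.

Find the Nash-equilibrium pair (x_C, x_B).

28.75, 26.75

Firm C's profit: π = x_C(300 − 3x_C − 2x_B) − 74x_C.
∂π/∂x_C = 226 − 6x_C − 2x_B = 0 ⇒ x_C = 113/3 − (1/3)x_B.
Similarly x_B = 109/3 − (1/3)x_C.
Plugging x_B into C's best response: x_C = 113/3 − (1/3)(109/3 − (1/3)x_C) ⇒ (8/9)x_C = 230/9, so x_C = 28.75.
Then x_B = 109/3 − (1/3)·28.75 = 26.75.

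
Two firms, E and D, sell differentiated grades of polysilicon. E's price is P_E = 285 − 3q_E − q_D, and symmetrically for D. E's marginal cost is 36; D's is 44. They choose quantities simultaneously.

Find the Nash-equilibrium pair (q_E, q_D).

35.8, 34.2

Firm E's profit: π = q_E(285 − 3q_E − q_D) − 36q_E.
∂π/∂q_E = 249 − 6q_E − q_D = 0 ⇒ q_E = 41.5 − (1/6)q_D.
Similarly q_D = 241/6 − (1/6)q_E.
Plugging q_D into E's best response: q_E = 41.5 − (1/6)(241/6 − (1/6)q_E) ⇒ (35/36)q_E = 1253/36, so q_E = 35.8.
Then q_D = 241/6 − (1/6)·35.8 = 34.2.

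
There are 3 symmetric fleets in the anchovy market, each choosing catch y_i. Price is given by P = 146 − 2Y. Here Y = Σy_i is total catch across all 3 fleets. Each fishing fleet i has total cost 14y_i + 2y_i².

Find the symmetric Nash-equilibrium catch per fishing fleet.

A representative fishing fleet's profit is π_i = y_i(146 − 2Y) − 14y_i − 2y_i², with Y = y_i + Σ_{j≠i} y_j.
First-order condition: 132 − 8y_i − 2Σ_{j≠i} y_j = 0.
With identical fishing fleets, set every y_j = y: then 132 − 8y − 4y = 0, i.e. y = 132/12 = 11.

11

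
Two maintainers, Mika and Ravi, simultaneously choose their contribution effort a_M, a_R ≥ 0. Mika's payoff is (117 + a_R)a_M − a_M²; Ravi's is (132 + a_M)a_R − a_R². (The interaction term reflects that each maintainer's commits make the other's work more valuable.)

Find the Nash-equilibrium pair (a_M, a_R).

Expanding Mika's payoff: 117a_M + a_Ra_M − a_M².
∂π/∂a_M = 117 + a_R − 2a_M = 0, so a_M = 58.5 + 0.5a_R.
Likewise for Ravi: a_R = 66 + 0.5a_M.
Plugging a_R into Mika's best response: a_M = 58.5 + 0.5(66 + 0.5a_M) ⇒ 0.75a_M = 91.5, so a_M = 122.
Then a_R = 66 + 0.5·122 = 127.

122, 127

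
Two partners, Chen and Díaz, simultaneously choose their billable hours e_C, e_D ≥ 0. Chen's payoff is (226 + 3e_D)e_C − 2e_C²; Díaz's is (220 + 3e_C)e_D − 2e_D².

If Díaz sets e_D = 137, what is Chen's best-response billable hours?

Expanding Chen's payoff: 226e_C + 3e_De_C − 2e_C².
∂π/∂e_C = 226 + 3e_D − 4e_C = 0, so e_C = 56.5 + 0.75e_D.
At e_D = 137: e_C = 56.5 + 0.75·137 = 159.25.

159.25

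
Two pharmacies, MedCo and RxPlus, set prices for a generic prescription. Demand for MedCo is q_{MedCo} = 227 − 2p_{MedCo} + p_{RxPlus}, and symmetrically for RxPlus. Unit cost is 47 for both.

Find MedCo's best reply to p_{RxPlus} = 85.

101.5

MedCo's profit: π = (p_{MedCo} − 47)(227 − 2p_{MedCo} + p_{RxPlus}).
∂π/∂p_{MedCo} = 321 − 4p_{MedCo} + p_{RxPlus} = 0 ⇒ p_{MedCo} = 80.25 + 0.25p_{RxPlus}.
At p_{RxPlus} = 85: p_{MedCo} = 80.25 + 0.25·85 = 101.5.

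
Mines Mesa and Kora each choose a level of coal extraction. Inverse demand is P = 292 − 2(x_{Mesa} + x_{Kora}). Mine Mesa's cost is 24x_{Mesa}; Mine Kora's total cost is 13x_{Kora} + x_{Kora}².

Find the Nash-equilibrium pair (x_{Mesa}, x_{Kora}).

52.5, 29

Mine Mesa's profit: π = x_{Mesa}(292 − 2(x_{Mesa} + x_{Kora})) − 24x_{Mesa}.
∂π/∂x_{Mesa} = 268 − 4x_{Mesa} − 2x_{Kora} = 0, so x_{Mesa} = 67 − 0.5x_{Kora}.
For Kora: ∂π/∂x_{Kora} = 279 − 6x_{Kora} − 2x_{Mesa} = 0 ⇒ x_{Kora} = 46.5 − (1/3)x_{Mesa}.
Plugging x_{Kora} into Mesa's best response: x_{Mesa} = 67 − 0.5(46.5 − (1/3)x_{Mesa}) ⇒ (5/6)x_{Mesa} = 43.75, so x_{Mesa} = 52.5.
Then x_{Kora} = 46.5 − (1/3)·52.5 = 29.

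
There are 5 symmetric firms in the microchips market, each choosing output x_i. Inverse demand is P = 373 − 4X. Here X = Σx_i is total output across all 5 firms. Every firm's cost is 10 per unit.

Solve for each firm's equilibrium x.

A representative firm's profit is π_i = x_i(373 − 4X) − 10x_i, with X = x_i + Σ_{j≠i} x_j.
First-order condition: 363 − 8x_i − 4Σ_{j≠i} x_j = 0.
In a symmetric equilibrium every firm chooses the same x, so Σ_{j≠i} x_j = 4x. The condition becomes 363 − 24x = 0, giving x = 363/24 = 15.125.

15.125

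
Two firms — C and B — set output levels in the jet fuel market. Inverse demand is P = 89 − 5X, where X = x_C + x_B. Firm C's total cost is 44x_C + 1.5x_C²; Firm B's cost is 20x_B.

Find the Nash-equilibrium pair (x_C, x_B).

Firm C's profit: π = x_C(89 − 5(x_C + x_B)) − 44x_C − 1.5x_C².
∂π/∂x_C = 45 − 13x_C − 5x_B = 0, so x_C = 45/13 − (5/13)x_B.
For B: ∂π/∂x_B = 69 − 10x_B − 5x_C = 0 ⇒ x_B = 6.9 − 0.5x_C.
Substituting the second reaction function into the first: x_C = 45/13 − (5/13)(6.9 − 0.5x_C), which gives (21/26)x_C = 21/26 ⇒ x_C = 1.
Then x_B = 6.9 − 0.5·1 = 6.4.

1, 6.4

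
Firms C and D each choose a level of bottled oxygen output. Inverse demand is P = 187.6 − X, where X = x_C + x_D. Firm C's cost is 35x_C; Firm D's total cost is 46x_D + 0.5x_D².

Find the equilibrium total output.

89.36

Firm C's profit: π = x_C(187.6 − (x_C + x_D)) − 35x_C.
∂π/∂x_C = 152.6 − 2x_C − x_D = 0, so x_C = 76.3 − 0.5x_D.
For D: ∂π/∂x_D = 141.6 − 3x_D − x_C = 0 ⇒ x_D = 47.2 − (1/3)x_C.
Plugging x_D into C's best response: x_C = 76.3 − 0.5(47.2 − (1/3)x_C) ⇒ (5/6)x_C = 52.7, so x_C = 63.24.
Then x_D = 47.2 − (1/3)·63.24 = 26.12.
Total output: 63.24 + 26.12 = 89.36.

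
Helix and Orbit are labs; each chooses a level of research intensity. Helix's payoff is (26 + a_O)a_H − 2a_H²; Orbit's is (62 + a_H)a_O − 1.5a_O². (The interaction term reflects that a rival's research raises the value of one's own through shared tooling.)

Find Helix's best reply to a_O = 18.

11

Expanding Helix's payoff: 26a_H + a_Oa_H − 2a_H².
∂π/∂a_H = 26 + a_O − 4a_H = 0, so a_H = 6.5 + 0.25a_O.
At a_O = 18: a_H = 6.5 + 0.25·18 = 11.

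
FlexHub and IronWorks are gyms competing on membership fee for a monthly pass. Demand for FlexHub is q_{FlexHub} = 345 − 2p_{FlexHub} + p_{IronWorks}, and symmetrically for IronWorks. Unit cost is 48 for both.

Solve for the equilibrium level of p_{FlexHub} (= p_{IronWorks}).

FlexHub's profit: π = (p_{FlexHub} − 48)(345 − 2p_{FlexHub} + p_{IronWorks}).
∂π/∂p_{FlexHub} = 441 − 4p_{FlexHub} + p_{IronWorks} = 0 ⇒ p_{FlexHub} = 110.25 + 0.25p_{IronWorks}.
Setting p_{FlexHub} = p_{IronWorks} in the reaction function: p_{FlexHub} = 110.25 + 0.25p_{FlexHub}, so p_{FlexHub} = 110.25 / 0.75 = 147.

147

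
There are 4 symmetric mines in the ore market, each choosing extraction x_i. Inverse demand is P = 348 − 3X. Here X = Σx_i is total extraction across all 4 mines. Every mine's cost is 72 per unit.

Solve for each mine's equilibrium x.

18.4

A representative mine's profit is π_i = x_i(348 − 3X) − 72x_i, with X = x_i + Σ_{j≠i} x_j.
First-order condition: 276 − 6x_i − 3Σ_{j≠i} x_j = 0.
In a symmetric equilibrium every mine chooses the same x, so Σ_{j≠i} x_j = 3x. The condition becomes 276 − 15x = 0, giving x = 276/15 = 18.4.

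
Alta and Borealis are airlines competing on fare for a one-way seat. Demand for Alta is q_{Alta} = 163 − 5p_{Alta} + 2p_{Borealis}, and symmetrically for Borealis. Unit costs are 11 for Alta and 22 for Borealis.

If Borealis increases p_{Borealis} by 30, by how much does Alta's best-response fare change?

Alta's profit: π = (p_{Alta} − 11)(163 − 5p_{Alta} + 2p_{Borealis}).
∂π/∂p_{Alta} = 218 − 10p_{Alta} + 2p_{Borealis} = 0 ⇒ p_{Alta} = 21.8 + 0.2p_{Borealis}.
The reaction-function slope is 0.2, so a 30-unit rise in p_{Borealis} moves p_{Alta} by 0.2 × 30 = 6. Alta's best response rises — the actions are strategic complements.

6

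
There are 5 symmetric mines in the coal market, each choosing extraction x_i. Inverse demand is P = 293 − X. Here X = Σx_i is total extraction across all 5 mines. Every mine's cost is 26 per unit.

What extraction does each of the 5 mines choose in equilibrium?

A representative mine's profit is π_i = x_i(293 − X) − 26x_i, with X = x_i + Σ_{j≠i} x_j.
First-order condition: 267 − 2x_i − Σ_{j≠i} x_j = 0.
In a symmetric equilibrium every mine chooses the same x, so Σ_{j≠i} x_j = 4x. The condition becomes 267 − 6x = 0, giving x = 267/6 = 44.5.

44.5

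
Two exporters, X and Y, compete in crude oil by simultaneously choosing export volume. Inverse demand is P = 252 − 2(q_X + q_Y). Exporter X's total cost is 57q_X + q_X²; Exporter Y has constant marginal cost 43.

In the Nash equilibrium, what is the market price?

Exporter X's profit: π = q_X(252 − 2(q_X + q_Y)) − 57q_X − q_X².
∂π/∂q_X = 195 − 6q_X − 2q_Y = 0, so q_X = 32.5 − (1/3)q_Y.
For Y: ∂π/∂q_Y = 209 − 4q_Y − 2q_X = 0 ⇒ q_Y = 52.25 − 0.5q_X.
Solving the two reaction functions simultaneously: (1 − (−1/3)(−0.5))q_X = 32.5 − (1/3)·52.25, so (5/6)q_X = 181/12 and q_X = 18.1.
Then q_Y = 52.25 − 0.5·18.1 = 43.2.
Equilibrium price: P = 252 − 2·61.3 = 129.4.

129.4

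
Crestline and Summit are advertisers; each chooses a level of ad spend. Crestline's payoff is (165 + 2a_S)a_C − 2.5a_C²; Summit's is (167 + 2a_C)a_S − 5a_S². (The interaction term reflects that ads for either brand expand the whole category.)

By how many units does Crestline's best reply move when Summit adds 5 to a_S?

2

Expanding Crestline's payoff: 165a_C + 2a_Sa_C − 2.5a_C².
∂π/∂a_C = 165 + 2a_S − 5a_C = 0, so a_C = 33 + 0.4a_S.
The reaction-function slope is 0.4, so a 5-unit rise in a_S moves a_C by 0.4 × 5 = 2. Crestline's best response rises — the actions are strategic complements.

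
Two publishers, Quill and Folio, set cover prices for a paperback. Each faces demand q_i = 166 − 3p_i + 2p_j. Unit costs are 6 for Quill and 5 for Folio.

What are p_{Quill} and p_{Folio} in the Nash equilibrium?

45.8125, 45.4375

Quill's profit: π = (p_{Quill} − 6)(166 − 3p_{Quill} + 2p_{Folio}).
∂π/∂p_{Quill} = 184 − 6p_{Quill} + 2p_{Folio} = 0 ⇒ p_{Quill} = 92/3 + (1/3)p_{Folio}.
Similarly p_{Folio} = 181/6 + (1/3)p_{Quill}.
Plugging p_{Folio} into Quill's best response: p_{Quill} = 92/3 + (1/3)(181/6 + (1/3)p_{Quill}) ⇒ (8/9)p_{Quill} = 733/18, so p_{Quill} = 45.8125.
Then p_{Folio} = 181/6 + (1/3)·45.8125 = 45.4375.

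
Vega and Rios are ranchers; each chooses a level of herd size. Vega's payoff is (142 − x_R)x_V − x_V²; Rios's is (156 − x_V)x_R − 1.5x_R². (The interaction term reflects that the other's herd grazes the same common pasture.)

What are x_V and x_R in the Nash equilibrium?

54, 34

Expanding Vega's payoff: 142x_V − x_Rx_V − x_V².
∂π/∂x_V = 142 − x_R − 2x_V = 0, so x_V = 71 − 0.5x_R.
Likewise for Rios: x_R = 52 − (1/3)x_V.
Substituting the second reaction function into the first: x_V = 71 − 0.5(52 − (1/3)x_V), which gives (5/6)x_V = 45 ⇒ x_V = 54.
Then x_R = 52 − (1/3)·54 = 34.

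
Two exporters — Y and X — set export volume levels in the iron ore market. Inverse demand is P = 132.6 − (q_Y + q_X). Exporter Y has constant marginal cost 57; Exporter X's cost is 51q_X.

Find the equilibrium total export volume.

Exporter Y's profit: π = q_Y(132.6 − (q_Y + q_X)) − 57q_Y.
∂π/∂q_Y = 75.6 − 2q_Y − q_X = 0, so q_Y = 37.8 − 0.5q_X.
By the same steps for X: q_X = 40.8 − 0.5q_Y.
Plugging q_X into Y's best response: q_Y = 37.8 − 0.5(40.8 − 0.5q_Y) ⇒ 0.75q_Y = 17.4, so q_Y = 23.2.
Then q_X = 40.8 − 0.5·23.2 = 29.2.
Total export volume: 23.2 + 29.2 = 52.4.

52.4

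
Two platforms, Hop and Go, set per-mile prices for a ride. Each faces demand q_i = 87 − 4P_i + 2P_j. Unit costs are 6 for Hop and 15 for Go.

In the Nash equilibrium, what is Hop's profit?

Hop's profit: π = (P_{Hop} − 6)(87 − 4P_{Hop} + 2P_{Go}).
∂π/∂P_{Hop} = 111 − 8P_{Hop} + 2P_{Go} = 0 ⇒ P_{Hop} = 13.875 + 0.25P_{Go}.
Similarly P_{Go} = 18.375 + 0.25P_{Hop}.
Plugging P_{Go} into Hop's best response: P_{Hop} = 13.875 + 0.25(18.375 + 0.25P_{Hop}) ⇒ 0.9375P_{Hop} = 591/32, so P_{Hop} = 19.7.
Then P_{Go} = 18.375 + 0.25·19.7 = 23.3.
q_{Hop} = 87 − 4·19.7 + 2·23.3 = 54.8.
Profit = (19.7 − 6)·54.8 = 750.76.

750.76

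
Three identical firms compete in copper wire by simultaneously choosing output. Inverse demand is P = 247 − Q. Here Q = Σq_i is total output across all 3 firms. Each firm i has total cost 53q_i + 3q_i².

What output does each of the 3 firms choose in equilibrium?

A representative firm's profit is π_i = q_i(247 − Q) − 53q_i − 3q_i², with Q = q_i + Σ_{j≠i} q_j.
First-order condition: 194 − 8q_i − Σ_{j≠i} q_j = 0.
Imposing symmetry (q_j = q for all j) turns Σ_{j≠i} q_j into 2q, so 194 = 10q and q = 19.4.

19.4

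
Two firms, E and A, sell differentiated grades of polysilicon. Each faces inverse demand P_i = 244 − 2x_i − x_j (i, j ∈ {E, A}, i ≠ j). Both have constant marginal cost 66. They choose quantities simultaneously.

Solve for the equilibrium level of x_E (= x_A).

35.6

Firm E's profit: π = x_E(244 − 2x_E − x_A) − 66x_E.
∂π/∂x_E = 178 − 4x_E − x_A = 0 ⇒ x_E = 44.5 − 0.25x_A.
By symmetry x_A = x_E; substituting into the reaction function, 1.25x_E = 44.5 and x_E = 35.6.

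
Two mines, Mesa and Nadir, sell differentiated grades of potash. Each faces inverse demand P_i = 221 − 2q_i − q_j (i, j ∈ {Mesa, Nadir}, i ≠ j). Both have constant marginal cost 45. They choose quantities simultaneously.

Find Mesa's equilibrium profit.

Mine Mesa's profit: π = q_{Mesa}(221 − 2q_{Mesa} − q_{Nadir}) − 45q_{Mesa}.
∂π/∂q_{Mesa} = 176 − 4q_{Mesa} − q_{Nadir} = 0 ⇒ q_{Mesa} = 44 − 0.25q_{Nadir}.
Setting q_{Mesa} = q_{Nadir} in the reaction function: q_{Mesa} = 44 − 0.25q_{Mesa}, so q_{Mesa} = 44 / 1.25 = 35.2.
P_{Mesa} = 221 − 2·35.2 − 35.2 = 115.4.
Profit = (115.4 − 45)·35.2 = 2478.08.

2478.08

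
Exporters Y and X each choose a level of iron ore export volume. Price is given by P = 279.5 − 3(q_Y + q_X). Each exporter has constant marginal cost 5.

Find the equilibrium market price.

Exporter Y's profit: π = q_Y(279.5 − 3(q_Y + q_X)) − 5q_Y.
∂π/∂q_Y = 274.5 − 6q_Y − 3q_X = 0, so q_Y = 45.75 − 0.5q_X.
Setting q_Y = q_X in the reaction function: q_Y = 45.75 − 0.5q_Y, so q_Y = 45.75 / 1.5 = 30.5.
Equilibrium price: P = 279.5 − 3·61 = 96.5.

96.5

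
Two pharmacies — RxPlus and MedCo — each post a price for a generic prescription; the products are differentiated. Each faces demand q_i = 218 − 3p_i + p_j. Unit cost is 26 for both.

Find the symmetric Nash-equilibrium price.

RxPlus's profit: π = (p_{RxPlus} − 26)(218 − 3p_{RxPlus} + p_{MedCo}).
∂π/∂p_{RxPlus} = 296 − 6p_{RxPlus} + p_{MedCo} = 0 ⇒ p_{RxPlus} = 148/3 + (1/6)p_{MedCo}.
By symmetry p_{MedCo} = p_{RxPlus}; substituting into the reaction function, (5/6)p_{RxPlus} = 148/3 and p_{RxPlus} = 59.2.

59.2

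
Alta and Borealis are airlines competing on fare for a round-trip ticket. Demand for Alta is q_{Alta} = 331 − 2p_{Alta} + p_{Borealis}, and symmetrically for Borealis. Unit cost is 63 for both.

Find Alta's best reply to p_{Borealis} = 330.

196.75

Alta's profit: π = (p_{Alta} − 63)(331 − 2p_{Alta} + p_{Borealis}).
∂π/∂p_{Alta} = 457 − 4p_{Alta} + p_{Borealis} = 0 ⇒ p_{Alta} = 114.25 + 0.25p_{Borealis}.
At p_{Borealis} = 330: p_{Alta} = 114.25 + 0.25·330 = 196.75.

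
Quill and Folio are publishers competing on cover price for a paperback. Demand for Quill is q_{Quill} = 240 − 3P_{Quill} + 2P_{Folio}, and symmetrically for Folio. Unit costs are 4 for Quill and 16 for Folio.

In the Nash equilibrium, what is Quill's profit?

11254.6875

Quill's profit: π = (P_{Quill} − 4)(240 − 3P_{Quill} + 2P_{Folio}).
∂π/∂P_{Quill} = 252 − 6P_{Quill} + 2P_{Folio} = 0 ⇒ P_{Quill} = 42 + (1/3)P_{Folio}.
Similarly P_{Folio} = 48 + (1/3)P_{Quill}.
Substituting the second reaction function into the first: P_{Quill} = 42 + (1/3)(48 + (1/3)P_{Quill}), which gives (8/9)P_{Quill} = 58 ⇒ P_{Quill} = 65.25.
Then P_{Folio} = 48 + (1/3)·65.25 = 69.75.
q_{Quill} = 240 − 3·65.25 + 2·69.75 = 183.75.
Profit = (65.25 − 4)·183.75 = 11254.6875.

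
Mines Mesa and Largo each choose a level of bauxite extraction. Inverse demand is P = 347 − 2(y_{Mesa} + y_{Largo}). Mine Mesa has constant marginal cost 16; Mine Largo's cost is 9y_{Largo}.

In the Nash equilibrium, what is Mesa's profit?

Mine Mesa's profit: π = y_{Mesa}(347 − 2(y_{Mesa} + y_{Largo})) − 16y_{Mesa}.
∂π/∂y_{Mesa} = 331 − 4y_{Mesa} − 2y_{Largo} = 0, so y_{Mesa} = 82.75 − 0.5y_{Largo}.
By the same steps for Largo: y_{Largo} = 84.5 − 0.5y_{Mesa}.
Plugging y_{Largo} into Mesa's best response: y_{Mesa} = 82.75 − 0.5(84.5 − 0.5y_{Mesa}) ⇒ 0.75y_{Mesa} = 40.5, so y_{Mesa} = 54.
Then y_{Largo} = 84.5 − 0.5·54 = 57.5.
Price P = 347 − 2·111.5 = 124.
Mesa's profit: (124 − 16)·54 = 5832.

5832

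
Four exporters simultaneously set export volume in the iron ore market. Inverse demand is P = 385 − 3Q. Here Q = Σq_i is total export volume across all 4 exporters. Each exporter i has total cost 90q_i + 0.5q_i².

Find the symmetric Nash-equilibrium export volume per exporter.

A representative exporter's profit is π_i = q_i(385 − 3Q) − 90q_i − 0.5q_i², with Q = q_i + Σ_{j≠i} q_j.
First-order condition: 295 − 7q_i − 3Σ_{j≠i} q_j = 0.
Imposing symmetry (q_j = q for all j) turns Σ_{j≠i} q_j into 3q, so 295 = 16q and q = 18.4375.

18.4375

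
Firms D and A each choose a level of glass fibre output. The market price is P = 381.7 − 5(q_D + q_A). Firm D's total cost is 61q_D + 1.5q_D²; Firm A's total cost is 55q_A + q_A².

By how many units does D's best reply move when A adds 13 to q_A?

-5

Firm D's profit: π = q_D(381.7 − 5(q_D + q_A)) − 61q_D − 1.5q_D².
∂π/∂q_D = 320.7 − 13q_D − 5q_A = 0, so q_D = 3207/130 − (5/13)q_A.
The reaction-function slope is −5/13, so a 13-unit rise in q_A moves q_D by −5/13 × 13 = −5. D's best response falls — the actions are strategic substitutes.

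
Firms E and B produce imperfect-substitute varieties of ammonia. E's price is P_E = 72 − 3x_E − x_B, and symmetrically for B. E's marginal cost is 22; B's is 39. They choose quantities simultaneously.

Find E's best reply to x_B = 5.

7.5

Firm E's profit: π = x_E(72 − 3x_E − x_B) − 22x_E.
∂π/∂x_E = 50 − 6x_E − x_B = 0 ⇒ x_E = 25/3 − (1/6)x_B.
At x_B = 5: x_E = 25/3 − (1/6)·5 = 7.5.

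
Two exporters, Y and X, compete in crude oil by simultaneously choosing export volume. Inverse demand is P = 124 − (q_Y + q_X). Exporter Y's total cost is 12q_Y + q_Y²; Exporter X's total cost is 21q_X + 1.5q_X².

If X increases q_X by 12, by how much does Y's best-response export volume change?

Exporter Y's profit: π = q_Y(124 − (q_Y + q_X)) − 12q_Y − q_Y².
∂π/∂q_Y = 112 − 4q_Y − q_X = 0, so q_Y = 28 − 0.25q_X.
The reaction-function slope is −0.25, so a 12-unit rise in q_X moves q_Y by −0.25 × 12 = −3. Y's best response falls — the actions are strategic substitutes.

-3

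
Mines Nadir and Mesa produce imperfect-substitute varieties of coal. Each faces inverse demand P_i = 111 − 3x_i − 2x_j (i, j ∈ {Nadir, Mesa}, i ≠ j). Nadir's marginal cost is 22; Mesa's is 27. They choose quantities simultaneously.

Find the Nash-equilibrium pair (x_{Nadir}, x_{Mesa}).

11.4375, 10.1875

Mine Nadir's profit: π = x_{Nadir}(111 − 3x_{Nadir} − 2x_{Mesa}) − 22x_{Nadir}.
∂π/∂x_{Nadir} = 89 − 6x_{Nadir} − 2x_{Mesa} = 0 ⇒ x_{Nadir} = 89/6 − (1/3)x_{Mesa}.
Similarly x_{Mesa} = 14 − (1/3)x_{Nadir}.
Plugging x_{Mesa} into Nadir's best response: x_{Nadir} = 89/6 − (1/3)(14 − (1/3)x_{Nadir}) ⇒ (8/9)x_{Nadir} = 61/6, so x_{Nadir} = 11.4375.
Then x_{Mesa} = 14 − (1/3)·11.4375 = 10.1875.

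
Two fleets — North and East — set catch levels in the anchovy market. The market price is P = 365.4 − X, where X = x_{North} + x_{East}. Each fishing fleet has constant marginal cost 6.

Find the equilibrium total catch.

Fishing fleet North's profit: π = x_{North}(365.4 − (x_{North} + x_{East})) − 6x_{North}.
∂π/∂x_{North} = 359.4 − 2x_{North} − x_{East} = 0, so x_{North} = 179.7 − 0.5x_{East}.
Setting x_{North} = x_{East} in the reaction function: x_{North} = 179.7 − 0.5x_{North}, so x_{North} = 179.7 / 1.5 = 119.8.
Total catch: 119.8 + 119.8 = 239.6.

239.6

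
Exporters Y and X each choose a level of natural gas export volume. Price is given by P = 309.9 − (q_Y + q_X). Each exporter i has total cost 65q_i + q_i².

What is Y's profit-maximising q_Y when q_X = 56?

Exporter Y's profit: π = q_Y(309.9 − (q_Y + q_X)) − 65q_Y − q_Y².
∂π/∂q_Y = 244.9 − 4q_Y − q_X = 0, so q_Y = 61.225 − 0.25q_X.
At q_X = 56: q_Y = 61.225 − 0.25·56 = 47.225.

47.225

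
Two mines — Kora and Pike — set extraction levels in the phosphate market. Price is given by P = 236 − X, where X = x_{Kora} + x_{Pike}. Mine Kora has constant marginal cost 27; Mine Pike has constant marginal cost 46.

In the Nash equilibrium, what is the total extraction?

133

Mine Kora's profit: π = x_{Kora}(236 − (x_{Kora} + x_{Pike})) − 27x_{Kora}.
∂π/∂x_{Kora} = 209 − 2x_{Kora} − x_{Pike} = 0, so x_{Kora} = 104.5 − 0.5x_{Pike}.
By the same steps for Pike: x_{Pike} = 95 − 0.5x_{Kora}.
Substituting the second reaction function into the first: x_{Kora} = 104.5 − 0.5(95 − 0.5x_{Kora}), which gives 0.75x_{Kora} = 57 ⇒ x_{Kora} = 76.
Then x_{Pike} = 95 − 0.5·76 = 57.
Total extraction: 76 + 57 = 133.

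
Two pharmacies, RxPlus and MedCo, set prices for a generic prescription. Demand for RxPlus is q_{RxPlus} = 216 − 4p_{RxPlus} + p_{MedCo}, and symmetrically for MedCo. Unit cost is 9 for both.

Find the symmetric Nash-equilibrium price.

36

RxPlus's profit: π = (p_{RxPlus} − 9)(216 − 4p_{RxPlus} + p_{MedCo}).
∂π/∂p_{RxPlus} = 252 − 8p_{RxPlus} + p_{MedCo} = 0 ⇒ p_{RxPlus} = 31.5 + 0.125p_{MedCo}.
By symmetry p_{MedCo} = p_{RxPlus}; substituting into the reaction function, 0.875p_{RxPlus} = 31.5 and p_{RxPlus} = 36.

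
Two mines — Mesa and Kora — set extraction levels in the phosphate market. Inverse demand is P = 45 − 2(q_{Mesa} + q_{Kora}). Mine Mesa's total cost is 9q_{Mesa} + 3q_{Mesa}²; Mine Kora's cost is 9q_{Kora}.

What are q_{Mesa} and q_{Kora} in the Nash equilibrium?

2, 8

Mine Mesa's profit: π = q_{Mesa}(45 − 2(q_{Mesa} + q_{Kora})) − 9q_{Mesa} − 3q_{Mesa}².
∂π/∂q_{Mesa} = 36 − 10q_{Mesa} − 2q_{Kora} = 0, so q_{Mesa} = 3.6 − 0.2q_{Kora}.
For Kora: ∂π/∂q_{Kora} = 36 − 4q_{Kora} − 2q_{Mesa} = 0 ⇒ q_{Kora} = 9 − 0.5q_{Mesa}.
Plugging q_{Kora} into Mesa's best response: q_{Mesa} = 3.6 − 0.2(9 − 0.5q_{Mesa}) ⇒ 0.9q_{Mesa} = 1.8, so q_{Mesa} = 2.
Then q_{Kora} = 9 − 0.5·2 = 8.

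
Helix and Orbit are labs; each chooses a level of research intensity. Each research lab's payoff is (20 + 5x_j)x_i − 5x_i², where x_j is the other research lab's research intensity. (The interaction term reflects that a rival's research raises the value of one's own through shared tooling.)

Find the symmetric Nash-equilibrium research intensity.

Helix's payoff is (20 + 5x_O)x_H − 5x_H².
∂π/∂x_H = 20 + 5x_O − 10x_H = 0, so x_H = 2 + 0.5x_O.
By symmetry x_O = x_H; substituting into the reaction function, 0.5x_H = 2 and x_H = 4.

4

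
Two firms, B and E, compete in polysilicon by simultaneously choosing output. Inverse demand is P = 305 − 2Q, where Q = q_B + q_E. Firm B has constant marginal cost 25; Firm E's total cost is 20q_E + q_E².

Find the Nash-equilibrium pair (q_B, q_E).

55.5, 29

Firm B's profit: π = q_B(305 − 2(q_B + q_E)) − 25q_B.
∂π/∂q_B = 280 − 4q_B − 2q_E = 0, so q_B = 70 − 0.5q_E.
For E: ∂π/∂q_E = 285 − 6q_E − 2q_B = 0 ⇒ q_E = 47.5 − (1/3)q_B.
Solving the two reaction functions simultaneously: (1 − (−0.5)(−1/3))q_B = 70 − 0.5·47.5, so (5/6)q_B = 46.25 and q_B = 55.5.
Then q_E = 47.5 − (1/3)·55.5 = 29.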